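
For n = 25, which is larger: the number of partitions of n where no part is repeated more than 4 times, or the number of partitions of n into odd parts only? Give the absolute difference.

1014

Partitions of 25 where no part is repeated more than 4 times: 1156.
Partitions of 25 into odd parts only: 142.
|1156 − 142| = 1014.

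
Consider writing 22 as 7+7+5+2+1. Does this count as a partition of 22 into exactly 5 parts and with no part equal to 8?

Yes

The parts sum to 22, and the condition 'there are exactly 5 summands' holds; the condition 'no summand equals 8' holds.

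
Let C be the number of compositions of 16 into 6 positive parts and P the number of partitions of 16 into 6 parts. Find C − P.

Compositions: C(15,5) = 3003.
Partitions of 16 into exactly 6 parts: 35.
Difference: 3003 − 35 = 2968.

2968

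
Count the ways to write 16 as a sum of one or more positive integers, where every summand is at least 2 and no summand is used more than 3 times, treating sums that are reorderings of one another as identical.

45

A partial list (first 12 by largest part):
16
14, 2
13, 3
12, 4
12, 2, 2
11, 5
11, 3, 2
10, 6
10, 4, 2
10, 3, 3
10, 2, 2, 2
9, 7
…and 33 more, for 45 total.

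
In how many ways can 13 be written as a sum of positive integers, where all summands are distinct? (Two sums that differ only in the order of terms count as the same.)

Enumerating:
13
12,1
11,2
10,3
10,2,1
9,4
9,3,1
8,5
8,4,1
8,3,2
7,6
7,5,1
7,4,2
7,3,2,1
6,5,2
6,4,3
6,4,2,1
5,4,3,1
Counting gives 18.

18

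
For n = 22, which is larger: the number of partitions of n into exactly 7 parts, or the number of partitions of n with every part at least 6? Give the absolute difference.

120

Partitions of 22 into exactly 7 parts: 131.
Partitions of 22 with every part at least 6: 11.
|131 − 11| = 120.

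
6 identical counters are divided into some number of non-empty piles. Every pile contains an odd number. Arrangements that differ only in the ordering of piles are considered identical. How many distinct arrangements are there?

4

The partitions of 6 that satisfy the conditions:
5+1
3+3
3+1+1+1
1+1+1+1+1+1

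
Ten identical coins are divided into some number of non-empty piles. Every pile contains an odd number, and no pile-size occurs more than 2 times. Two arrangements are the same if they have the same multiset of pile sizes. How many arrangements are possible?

They are:
1, 9
3, 7
5, 5
1, 1, 3, 5

4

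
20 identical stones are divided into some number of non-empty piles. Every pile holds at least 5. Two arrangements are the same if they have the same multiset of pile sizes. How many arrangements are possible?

13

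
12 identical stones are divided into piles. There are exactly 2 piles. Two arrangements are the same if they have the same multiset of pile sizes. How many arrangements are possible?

6

They are:
1, 11
2, 10
3, 9
4, 8
5, 7
6, 6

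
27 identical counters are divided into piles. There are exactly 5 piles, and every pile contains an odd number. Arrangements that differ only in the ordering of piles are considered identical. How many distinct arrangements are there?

A partial list (first 12 by largest part):
23,1,1,1,1
21,3,1,1,1
19,5,1,1,1
19,3,3,1,1
17,7,1,1,1
17,5,3,1,1
17,3,3,3,1
15,9,1,1,1
15,7,3,1,1
15,5,5,1,1
15,5,3,3,1
15,3,3,3,3
…and 25 more, for 37 total.

37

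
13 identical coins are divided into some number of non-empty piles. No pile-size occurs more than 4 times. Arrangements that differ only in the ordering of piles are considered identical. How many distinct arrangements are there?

76

Systematic enumeration (by largest part, then next-largest, …) yields 76.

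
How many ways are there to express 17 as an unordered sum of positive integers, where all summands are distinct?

38

There are too many to list fully; the first 12 (by largest part) are:
17
16, 1
15, 2
14, 3
14, 2, 1
13, 4
13, 3, 1
12, 5
12, 4, 1
12, 3, 2
11, 6
11, 5, 1
…and 26 more, for 38 total.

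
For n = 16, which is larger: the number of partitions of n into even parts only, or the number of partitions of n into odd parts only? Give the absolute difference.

Partitions of 16 into even parts only: 22.
Partitions of 16 into odd parts only: 32.
|22 − 32| = 10.

10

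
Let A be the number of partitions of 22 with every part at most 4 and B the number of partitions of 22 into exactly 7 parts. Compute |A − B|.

Partitions of 22 with every part at most 4: 136.
Partitions of 22 into exactly 7 parts: 131.
|136 − 131| = 5.

5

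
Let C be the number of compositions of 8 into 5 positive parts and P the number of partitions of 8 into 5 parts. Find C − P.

Ordered (compositions into 5 parts): C(7,4) = 35.
Partitions of 8 into exactly 5 parts: 3.
Difference: 35 − 3 = 32.

32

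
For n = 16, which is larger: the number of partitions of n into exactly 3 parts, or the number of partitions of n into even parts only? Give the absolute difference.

1

Partitions of 16 into exactly 3 parts: 21.
Partitions of 16 into even parts only: 22.
|21 − 22| = 1.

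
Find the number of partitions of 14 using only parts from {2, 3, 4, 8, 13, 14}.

Enumerating:
14
8,4,2
8,3,3
8,2,2,2
4,4,4,2
4,4,3,3
4,4,2,2,2
4,3,3,2,2
4,2,2,2,2,2
3,3,3,3,2
3,3,2,2,2,2
2,2,2,2,2,2,2

12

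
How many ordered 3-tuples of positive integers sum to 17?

A composition of 17 into 3 positive parts is chosen by placing 2 dividers among the 16 gaps between 17 units: C(16,2) = 120.

120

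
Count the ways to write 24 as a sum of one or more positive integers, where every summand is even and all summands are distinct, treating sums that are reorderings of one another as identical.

Enumerating:
24
22,2
20,4
18,6
18,4,2
16,8
16,6,2
14,10
14,8,2
14,6,4
12,10,2
12,8,4
12,6,4,2
10,8,6
10,8,4,2

15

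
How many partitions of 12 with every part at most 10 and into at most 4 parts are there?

A partial list (first 12 by largest part):
10, 2
10, 1, 1
9, 3
9, 2, 1
9, 1, 1, 1
8, 4
8, 3, 1
8, 2, 2
8, 2, 1, 1
7, 5
7, 4, 1
7, 3, 2
…and 20 more, for 32 total.

32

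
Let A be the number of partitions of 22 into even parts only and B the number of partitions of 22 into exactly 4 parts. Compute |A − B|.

Partitions of 22 into even parts only: 56.
Partitions of 22 into exactly 4 parts: 84.
|56 − 84| = 28.

28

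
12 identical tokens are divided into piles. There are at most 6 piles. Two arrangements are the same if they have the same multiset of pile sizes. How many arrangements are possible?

There are too many to list fully; the first 12 (by largest part) are:
12
11,1
10,2
10,1,1
9,3
9,2,1
9,1,1,1
8,4
8,3,1
8,2,2
8,2,1,1
8,1,1,1,1
…and 46 more, for 58 total.

58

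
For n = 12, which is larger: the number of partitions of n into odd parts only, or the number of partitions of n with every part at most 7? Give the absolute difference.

50

Partitions of 12 into odd parts only: 15.
Partitions of 12 with every part at most 7: 65.
|15 − 65| = 50.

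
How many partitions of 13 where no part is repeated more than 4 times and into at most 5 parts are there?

57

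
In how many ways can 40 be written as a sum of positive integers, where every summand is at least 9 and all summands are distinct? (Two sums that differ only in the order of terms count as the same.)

26

There are too many to list fully; the first 12 (by largest part) are:
40
31+9
30+10
29+11
28+12
27+13
26+14
25+15
24+16
23+17
22+18
21+19
…and 14 more, for 26 total.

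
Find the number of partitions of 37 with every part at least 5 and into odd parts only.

28

There are too many to list fully; the first 12 (by largest part) are:
37
5 + 5 + 27
5 + 7 + 25
5 + 9 + 23
7 + 7 + 23
5 + 11 + 21
7 + 9 + 21
5 + 13 + 19
7 + 11 + 19
9 + 9 + 19
5 + 15 + 17
7 + 13 + 17
…and 16 more, for 28 total.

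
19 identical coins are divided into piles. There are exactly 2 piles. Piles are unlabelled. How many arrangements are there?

9

The partitions of 19 that satisfy the conditions:
18, 1
17, 2
16, 3
15, 4
14, 5
13, 6
12, 7
11, 8
10, 9
That's 9 in total.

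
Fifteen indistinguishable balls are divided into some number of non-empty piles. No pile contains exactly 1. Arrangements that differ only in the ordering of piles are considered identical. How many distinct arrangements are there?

There are too many to list fully; the first 12 (by largest part) are:
15
13 + 2
12 + 3
11 + 4
11 + 2 + 2
10 + 5
10 + 3 + 2
9 + 6
9 + 4 + 2
9 + 3 + 3
9 + 2 + 2 + 2
8 + 7
…and 29 more, for 41 total.

41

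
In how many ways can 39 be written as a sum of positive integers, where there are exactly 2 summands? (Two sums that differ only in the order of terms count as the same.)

19

Enumerating:
1, 38
2, 37
3, 36
4, 35
5, 34
6, 33
7, 32
8, 31
9, 30
10, 29
11, 28
12, 27
13, 26
14, 25
15, 24
16, 23
17, 22
18, 21
19, 20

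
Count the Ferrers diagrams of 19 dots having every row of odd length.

54

A partial list (first 12 by largest part):
19
17+1+1
15+3+1
15+1+1+1+1
13+5+1
13+3+3
13+3+1+1+1
13+1+1+1+1+1+1
11+7+1
11+5+3
11+5+1+1+1
11+3+3+1+1
…and 42 more, for 54 total.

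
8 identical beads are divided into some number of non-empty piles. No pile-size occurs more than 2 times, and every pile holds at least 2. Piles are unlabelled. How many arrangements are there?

Listing the qualifying partitions of 8:
8
2+6
3+5
4+4
2+2+4
2+3+3

6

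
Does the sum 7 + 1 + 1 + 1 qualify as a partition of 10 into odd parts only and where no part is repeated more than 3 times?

The parts sum to 10, and the condition 'every summand is odd' holds; the condition 'no summand is used more than 3 times' holds.

Yes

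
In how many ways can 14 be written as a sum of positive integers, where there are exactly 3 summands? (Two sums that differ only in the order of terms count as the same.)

Listing the qualifying partitions of 14:
12+1+1
11+2+1
10+3+1
10+2+2
9+4+1
9+3+2
8+5+1
8+4+2
8+3+3
7+6+1
7+5+2
7+4+3
6+6+2
6+5+3
6+4+4
5+5+4
That's 16 in total.

16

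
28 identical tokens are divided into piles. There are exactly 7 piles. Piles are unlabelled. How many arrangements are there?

436

There are 436 such partitions.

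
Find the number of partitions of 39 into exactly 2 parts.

19

The partitions of 39 that satisfy the conditions:
38,1
37,2
36,3
35,4
34,5
33,6
32,7
31,8
30,9
29,10
28,11
27,12
26,13
25,14
24,15
23,16
22,17
21,18
20,19
Counting gives 19.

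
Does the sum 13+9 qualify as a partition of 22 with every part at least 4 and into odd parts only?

The parts sum to 22, and the condition 'every summand is at least 4' holds; the condition 'every summand is odd' holds.

Yes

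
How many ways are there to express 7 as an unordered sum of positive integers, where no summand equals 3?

10

Enumerating:
7
1, 6
2, 5
1, 1, 5
1, 2, 4
1, 1, 1, 4
1, 2, 2, 2
1, 1, 1, 2, 2
1, 1, 1, 1, 1, 2
1, 1, 1, 1, 1, 1, 1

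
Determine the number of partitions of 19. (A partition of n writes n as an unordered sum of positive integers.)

490

Enumerating by decreasing first part gives 490 partitions in all.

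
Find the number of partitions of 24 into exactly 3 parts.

48

A partial list (first 12 by largest part):
22+1+1
21+2+1
20+3+1
20+2+2
19+4+1
19+3+2
18+5+1
18+4+2
18+3+3
17+6+1
17+5+2
17+4+3
…and 36 more, for 48 total.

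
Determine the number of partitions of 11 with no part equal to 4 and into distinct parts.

9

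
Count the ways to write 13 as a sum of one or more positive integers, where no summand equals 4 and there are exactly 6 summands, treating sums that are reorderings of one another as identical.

Listing the qualifying partitions of 13:
8,1,1,1,1,1
7,2,1,1,1,1
6,3,1,1,1,1
6,2,2,1,1,1
5,3,2,1,1,1
5,2,2,2,1,1
3,3,3,2,1,1
3,3,2,2,2,1
3,2,2,2,2,2

9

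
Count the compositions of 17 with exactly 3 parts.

120

A composition of 17 into 3 positive parts is chosen by placing 2 dividers among the 16 gaps between 17 units: C(16,2) = 120.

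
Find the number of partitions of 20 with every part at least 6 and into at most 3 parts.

Listing the qualifying partitions of 20:
20
6, 14
7, 13
8, 12
9, 11
10, 10
6, 6, 8
6, 7, 7

8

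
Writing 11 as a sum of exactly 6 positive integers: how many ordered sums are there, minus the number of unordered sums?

Compositions: C(10,5) = 252.
Partitions of 11 into exactly 6 parts: 7.
Difference: 252 − 7 = 245.

245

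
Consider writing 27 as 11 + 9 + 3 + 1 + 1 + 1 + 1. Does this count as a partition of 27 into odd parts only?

The parts sum to 27, and the condition 'every summand is odd' holds.

Yes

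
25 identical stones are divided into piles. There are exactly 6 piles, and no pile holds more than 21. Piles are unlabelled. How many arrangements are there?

235

A full systematic count gives 235.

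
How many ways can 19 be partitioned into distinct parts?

54

A partial list (first 12 by largest part):
19
1 + 18
2 + 17
3 + 16
1 + 2 + 16
4 + 15
1 + 3 + 15
5 + 14
1 + 4 + 14
2 + 3 + 14
6 + 13
1 + 5 + 13
…and 42 more, for 54 total.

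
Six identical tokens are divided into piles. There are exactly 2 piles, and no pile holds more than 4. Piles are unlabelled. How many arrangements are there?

2

Enumerating:
4+2
3+3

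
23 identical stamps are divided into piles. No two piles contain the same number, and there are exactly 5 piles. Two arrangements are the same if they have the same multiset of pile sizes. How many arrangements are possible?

18

Listing the qualifying partitions of 23:
1 + 2 + 3 + 4 + 13
1 + 2 + 3 + 5 + 12
1 + 2 + 3 + 6 + 11
1 + 2 + 4 + 5 + 11
1 + 2 + 3 + 7 + 10
1 + 2 + 4 + 6 + 10
1 + 3 + 4 + 5 + 10
1 + 2 + 3 + 8 + 9
1 + 2 + 4 + 7 + 9
1 + 2 + 5 + 6 + 9
1 + 3 + 4 + 6 + 9
2 + 3 + 4 + 5 + 9
1 + 2 + 5 + 7 + 8
1 + 3 + 4 + 7 + 8
1 + 3 + 5 + 6 + 8
2 + 3 + 4 + 6 + 8
1 + 4 + 5 + 6 + 7
2 + 3 + 5 + 6 + 7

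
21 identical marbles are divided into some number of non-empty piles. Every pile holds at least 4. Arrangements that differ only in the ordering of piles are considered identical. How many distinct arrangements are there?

There are too many to list fully; the first 12 (by largest part) are:
21
4+17
5+16
6+15
7+14
8+13
4+4+13
9+12
4+5+12
10+11
4+6+11
5+5+11
…and 15 more, for 27 total.

27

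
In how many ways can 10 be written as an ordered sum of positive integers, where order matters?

There are 9 gaps and each independently is a cut or not, giving 2^9 = 512.

512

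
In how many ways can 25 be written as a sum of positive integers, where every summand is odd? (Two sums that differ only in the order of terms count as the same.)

Counting exhaustively, 142 partitions satisfy the conditions.

142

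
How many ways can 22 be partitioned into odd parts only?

89

Counting exhaustively, 89 partitions satisfy the conditions.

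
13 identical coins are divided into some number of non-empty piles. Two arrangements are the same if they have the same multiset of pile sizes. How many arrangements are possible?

Counting exhaustively, 101 partitions satisfy the conditions.

101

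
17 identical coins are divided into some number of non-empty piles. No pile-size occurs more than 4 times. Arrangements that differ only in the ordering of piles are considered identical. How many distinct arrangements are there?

Enumerating by decreasing first part gives 205 partitions in all.

205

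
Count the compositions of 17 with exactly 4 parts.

A composition of 17 into 4 positive parts is chosen by placing 3 dividers among the 16 gaps between 17 units: C(16,3) = 560.

560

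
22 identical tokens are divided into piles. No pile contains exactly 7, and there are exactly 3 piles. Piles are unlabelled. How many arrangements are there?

A partial list (first 12 by largest part):
20, 1, 1
19, 2, 1
18, 3, 1
18, 2, 2
17, 4, 1
17, 3, 2
16, 5, 1
16, 4, 2
16, 3, 3
15, 6, 1
15, 5, 2
15, 4, 3
…and 21 more, for 33 total.

33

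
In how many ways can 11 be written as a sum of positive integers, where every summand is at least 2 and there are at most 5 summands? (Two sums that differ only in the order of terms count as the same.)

14

Listing the qualifying partitions of 11:
11
9, 2
8, 3
7, 4
7, 2, 2
6, 5
6, 3, 2
5, 4, 2
5, 3, 3
5, 2, 2, 2
4, 4, 3
4, 3, 2, 2
3, 3, 3, 2
3, 2, 2, 2, 2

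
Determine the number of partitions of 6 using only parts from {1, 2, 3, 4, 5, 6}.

Enumerating:
6
5, 1
4, 2
4, 1, 1
3, 3
3, 2, 1
3, 1, 1, 1
2, 2, 2
2, 2, 1, 1
2, 1, 1, 1, 1
1, 1, 1, 1, 1, 1
Counting gives 11.

11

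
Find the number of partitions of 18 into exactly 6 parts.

58

A partial list (first 12 by largest part):
13 + 1 + 1 + 1 + 1 + 1
12 + 2 + 1 + 1 + 1 + 1
11 + 3 + 1 + 1 + 1 + 1
11 + 2 + 2 + 1 + 1 + 1
10 + 4 + 1 + 1 + 1 + 1
10 + 3 + 2 + 1 + 1 + 1
10 + 2 + 2 + 2 + 1 + 1
9 + 5 + 1 + 1 + 1 + 1
9 + 4 + 2 + 1 + 1 + 1
9 + 3 + 3 + 1 + 1 + 1
9 + 3 + 2 + 2 + 1 + 1
9 + 2 + 2 + 2 + 2 + 1
…and 46 more, for 58 total.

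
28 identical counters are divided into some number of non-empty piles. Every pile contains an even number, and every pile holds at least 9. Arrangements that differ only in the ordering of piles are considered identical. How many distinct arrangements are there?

Listing the qualifying partitions of 28:
28
18+10
16+12
14+14
Counting gives 4.

4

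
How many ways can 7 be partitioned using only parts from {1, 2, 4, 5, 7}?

9

The partitions of 7 that satisfy the conditions:
7
5,2
5,1,1
4,2,1
4,1,1,1
2,2,2,1
2,2,1,1,1
2,1,1,1,1,1
1,1,1,1,1,1,1
That's 9 in total.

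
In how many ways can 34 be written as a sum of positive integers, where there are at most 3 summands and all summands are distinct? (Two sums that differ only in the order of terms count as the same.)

Systematic enumeration (by largest part, then next-largest, …) yields 97.

97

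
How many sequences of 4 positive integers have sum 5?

4

Equivalently, choose which 3 of the 4 gaps become plus signs: C(4,3) = 4.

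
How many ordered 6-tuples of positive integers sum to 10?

A composition of 10 into 6 positive parts is chosen by placing 5 dividers among the 9 gaps between 10 units: C(9,5) = 126.

126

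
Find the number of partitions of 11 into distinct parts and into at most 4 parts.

Enumerating:
11
1,10
2,9
3,8
1,2,8
4,7
1,3,7
5,6
1,4,6
2,3,6
2,4,5
1,2,3,5

12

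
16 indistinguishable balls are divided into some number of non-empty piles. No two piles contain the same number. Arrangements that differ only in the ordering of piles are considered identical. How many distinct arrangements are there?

A partial list (first 12 by largest part):
16
15,1
14,2
13,3
13,2,1
12,4
12,3,1
11,5
11,4,1
11,3,2
10,6
10,5,1
…and 20 more, for 32 total.

32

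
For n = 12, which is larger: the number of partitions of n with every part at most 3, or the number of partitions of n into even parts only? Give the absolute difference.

Partitions of 12 with every part at most 3: 19.
Partitions of 12 into even parts only: 11.
|19 − 11| = 8.

8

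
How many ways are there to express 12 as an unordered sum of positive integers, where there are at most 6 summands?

58

A partial list (first 12 by largest part):
12
1 + 11
2 + 10
1 + 1 + 10
3 + 9
1 + 2 + 9
1 + 1 + 1 + 9
4 + 8
1 + 3 + 8
2 + 2 + 8
1 + 1 + 2 + 8
1 + 1 + 1 + 1 + 8
…and 46 more, for 58 total.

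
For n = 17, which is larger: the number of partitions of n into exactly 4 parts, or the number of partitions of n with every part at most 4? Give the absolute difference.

Partitions of 17 into exactly 4 parts: 39.
Partitions of 17 with every part at most 4: 72.
|39 − 72| = 33.

33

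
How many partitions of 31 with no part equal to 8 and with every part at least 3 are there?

303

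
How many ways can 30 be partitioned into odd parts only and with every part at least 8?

Listing the qualifying partitions of 30:
21+9
19+11
17+13
15+15

4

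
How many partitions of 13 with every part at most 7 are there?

82

Counting exhaustively, 82 partitions satisfy the conditions.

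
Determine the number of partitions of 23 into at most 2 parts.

12

They are:
23
22, 1
21, 2
20, 3
19, 4
18, 5
17, 6
16, 7
15, 8
14, 9
13, 10
12, 11
That's 12 in total.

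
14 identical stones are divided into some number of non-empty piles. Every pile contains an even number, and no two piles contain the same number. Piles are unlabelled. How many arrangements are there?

5

Enumerating:
14
12,2
10,4
8,6
8,4,2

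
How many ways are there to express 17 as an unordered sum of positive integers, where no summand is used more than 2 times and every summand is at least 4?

11

Listing the qualifying partitions of 17:
17
4,13
5,12
6,11
7,10
8,9
4,4,9
4,5,8
4,6,7
5,5,7
5,6,6
That's 11 in total.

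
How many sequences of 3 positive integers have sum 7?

By stars and bars with positive parts, the count is C(6,2) = 15.

15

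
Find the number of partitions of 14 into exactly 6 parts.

They are:
9+1+1+1+1+1
8+2+1+1+1+1
7+3+1+1+1+1
7+2+2+1+1+1
6+4+1+1+1+1
6+3+2+1+1+1
6+2+2+2+1+1
5+5+1+1+1+1
5+4+2+1+1+1
5+3+3+1+1+1
5+3+2+2+1+1
5+2+2+2+2+1
4+4+3+1+1+1
4+4+2+2+1+1
4+3+3+2+1+1
4+3+2+2+2+1
4+2+2+2+2+2
3+3+3+3+1+1
3+3+3+2+2+1
3+3+2+2+2+2
Counting gives 20.

20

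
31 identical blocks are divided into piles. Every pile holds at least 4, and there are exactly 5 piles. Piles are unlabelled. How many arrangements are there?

37

There are too many to list fully; the first 12 (by largest part) are:
4,4,4,4,15
4,4,4,5,14
4,4,4,6,13
4,4,5,5,13
4,4,4,7,12
4,4,5,6,12
4,5,5,5,12
4,4,4,8,11
4,4,5,7,11
4,4,6,6,11
4,5,5,6,11
5,5,5,5,11
…and 25 more, for 37 total.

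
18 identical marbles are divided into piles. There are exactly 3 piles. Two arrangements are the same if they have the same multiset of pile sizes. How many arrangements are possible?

There are too many to list fully; the first 12 (by largest part) are:
16,1,1
15,2,1
14,3,1
14,2,2
13,4,1
13,3,2
12,5,1
12,4,2
12,3,3
11,6,1
11,5,2
11,4,3
…and 15 more, for 27 total.

27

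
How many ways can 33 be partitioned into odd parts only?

Enumerating by decreasing first part gives 448 partitions in all.

448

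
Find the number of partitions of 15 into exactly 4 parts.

27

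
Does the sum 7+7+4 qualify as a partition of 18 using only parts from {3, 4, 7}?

The parts sum to 18, and the condition 'each summand belongs to {3, 4, 7}' holds.

Yes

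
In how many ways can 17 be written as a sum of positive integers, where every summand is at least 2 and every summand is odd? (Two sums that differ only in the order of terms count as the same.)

6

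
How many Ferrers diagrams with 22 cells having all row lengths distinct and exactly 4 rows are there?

A partial list (first 12 by largest part):
16,3,2,1
15,4,2,1
14,5,2,1
14,4,3,1
13,6,2,1
13,5,3,1
13,4,3,2
12,7,2,1
12,6,3,1
12,5,4,1
12,5,3,2
11,8,2,1
…and 22 more, for 34 total.

34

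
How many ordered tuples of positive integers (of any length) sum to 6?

There are 5 gaps and each independently is a cut or not, giving 2^5 = 32.

32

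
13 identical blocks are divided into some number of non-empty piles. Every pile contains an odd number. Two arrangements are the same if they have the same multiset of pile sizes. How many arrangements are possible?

The partitions of 13 that satisfy the conditions:
13
11+1+1
9+3+1
9+1+1+1+1
7+5+1
7+3+3
7+3+1+1+1
7+1+1+1+1+1+1
5+5+3
5+5+1+1+1
5+3+3+1+1
5+3+1+1+1+1+1
5+1+1+1+1+1+1+1+1
3+3+3+3+1
3+3+3+1+1+1+1
3+3+1+1+1+1+1+1+1
3+1+1+1+1+1+1+1+1+1+1
1+1+1+1+1+1+1+1+1+1+1+1+1
Counting gives 18.

18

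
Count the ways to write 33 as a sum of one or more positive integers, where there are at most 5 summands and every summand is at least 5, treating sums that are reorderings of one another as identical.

There are 107 such partitions.

107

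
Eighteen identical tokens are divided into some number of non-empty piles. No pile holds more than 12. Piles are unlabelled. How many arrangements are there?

Direct enumeration gives 366 partitions.

366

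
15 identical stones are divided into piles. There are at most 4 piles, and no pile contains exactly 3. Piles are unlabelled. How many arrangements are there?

35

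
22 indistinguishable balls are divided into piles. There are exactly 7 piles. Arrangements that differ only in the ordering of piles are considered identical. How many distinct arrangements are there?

Direct enumeration gives 131 partitions.

131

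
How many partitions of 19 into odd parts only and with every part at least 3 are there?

8

The partitions of 19 that satisfy the conditions:
19
3 + 3 + 13
3 + 5 + 11
3 + 7 + 9
5 + 5 + 9
5 + 7 + 7
3 + 3 + 3 + 3 + 7
3 + 3 + 3 + 5 + 5
That's 8 in total.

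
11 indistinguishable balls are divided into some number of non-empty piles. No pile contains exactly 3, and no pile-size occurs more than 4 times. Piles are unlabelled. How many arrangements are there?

25

They are:
11
10+1
9+2
9+1+1
8+2+1
8+1+1+1
7+4
7+2+2
7+2+1+1
7+1+1+1+1
6+5
6+4+1
6+2+2+1
6+2+1+1+1
5+5+1
5+4+2
5+4+1+1
5+2+2+2
5+2+2+1+1
5+2+1+1+1+1
4+4+2+1
4+4+1+1+1
4+2+2+2+1
4+2+2+1+1+1
2+2+2+2+1+1+1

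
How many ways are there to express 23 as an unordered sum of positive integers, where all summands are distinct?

104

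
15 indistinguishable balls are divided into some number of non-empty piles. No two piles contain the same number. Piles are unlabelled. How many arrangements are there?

27

A partial list (first 12 by largest part):
15
14+1
13+2
12+3
12+2+1
11+4
11+3+1
10+5
10+4+1
10+3+2
9+6
9+5+1
…and 15 more, for 27 total.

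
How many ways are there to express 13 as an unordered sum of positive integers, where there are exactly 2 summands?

6

Enumerating:
12, 1
11, 2
10, 3
9, 4
8, 5
7, 6
That's 6 in total.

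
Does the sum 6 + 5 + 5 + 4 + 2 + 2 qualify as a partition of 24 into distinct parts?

The parts sum to 24, and the condition 'all summands are distinct' is violated.

No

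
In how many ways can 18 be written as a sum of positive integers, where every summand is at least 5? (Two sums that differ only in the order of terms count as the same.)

Listing the qualifying partitions of 18:
18
13 + 5
12 + 6
11 + 7
10 + 8
9 + 9
8 + 5 + 5
7 + 6 + 5
6 + 6 + 6
That's 9 in total.

9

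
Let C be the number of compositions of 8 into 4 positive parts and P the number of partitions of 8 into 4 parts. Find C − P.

30

Compositions: C(7,3) = 35.
Unordered (partitions into 4 parts): 5.
Difference: 35 − 5 = 30.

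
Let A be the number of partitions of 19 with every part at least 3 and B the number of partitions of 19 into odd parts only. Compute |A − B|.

15

Partitions of 19 with every part at least 3: 39.
Partitions of 19 into odd parts only: 54.
|39 − 54| = 15.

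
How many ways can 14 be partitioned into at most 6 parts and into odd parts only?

Listing the qualifying partitions of 14:
13+1
11+3
11+1+1+1
9+5
9+3+1+1
9+1+1+1+1+1
7+7
7+5+1+1
7+3+3+1
7+3+1+1+1+1
5+5+3+1
5+5+1+1+1+1
5+3+3+3
5+3+3+1+1+1
3+3+3+3+1+1
Counting gives 15.

15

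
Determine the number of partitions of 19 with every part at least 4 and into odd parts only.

3

Enumerating:
19
9 + 5 + 5
7 + 7 + 5
That's 3 in total.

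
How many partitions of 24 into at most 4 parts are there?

169

There are 169 such partitions.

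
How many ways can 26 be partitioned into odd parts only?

Enumerating by decreasing first part gives 165 partitions in all.

165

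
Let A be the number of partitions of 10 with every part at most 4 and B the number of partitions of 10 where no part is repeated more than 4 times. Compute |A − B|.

11

Partitions of 10 with every part at most 4: 23.
Partitions of 10 where no part is repeated more than 4 times: 34.
|23 − 34| = 11.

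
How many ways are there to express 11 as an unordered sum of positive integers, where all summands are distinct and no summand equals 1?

7

Enumerating:
11
9, 2
8, 3
7, 4
6, 5
6, 3, 2
5, 4, 2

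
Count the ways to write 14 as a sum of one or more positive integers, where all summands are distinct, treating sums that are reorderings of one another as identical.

Enumerating:
14
13, 1
12, 2
11, 3
11, 2, 1
10, 4
10, 3, 1
9, 5
9, 4, 1
9, 3, 2
8, 6
8, 5, 1
8, 4, 2
8, 3, 2, 1
7, 6, 1
7, 5, 2
7, 4, 3
7, 4, 2, 1
6, 5, 3
6, 5, 2, 1
6, 4, 3, 1
5, 4, 3, 2

22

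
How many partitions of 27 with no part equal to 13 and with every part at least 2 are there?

540

Systematic enumeration (by largest part, then next-largest, …) yields 540.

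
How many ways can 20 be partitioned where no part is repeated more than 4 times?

Direct enumeration gives 409 partitions.

409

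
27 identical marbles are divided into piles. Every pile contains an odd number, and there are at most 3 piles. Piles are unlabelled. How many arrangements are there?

20

Listing the qualifying partitions of 27:
27
25 + 1 + 1
23 + 3 + 1
21 + 5 + 1
21 + 3 + 3
19 + 7 + 1
19 + 5 + 3
17 + 9 + 1
17 + 7 + 3
17 + 5 + 5
15 + 11 + 1
15 + 9 + 3
15 + 7 + 5
13 + 13 + 1
13 + 11 + 3
13 + 9 + 5
13 + 7 + 7
11 + 11 + 5
11 + 9 + 7
9 + 9 + 9
Counting gives 20.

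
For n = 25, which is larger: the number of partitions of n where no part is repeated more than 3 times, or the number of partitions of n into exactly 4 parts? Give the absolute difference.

Partitions of 25 where no part is repeated more than 3 times: 876.
Partitions of 25 into exactly 4 parts: 120.
|876 − 120| = 756.

756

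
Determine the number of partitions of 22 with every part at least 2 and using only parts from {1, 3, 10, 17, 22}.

2

Listing the qualifying partitions of 22:
22
10, 3, 3, 3, 3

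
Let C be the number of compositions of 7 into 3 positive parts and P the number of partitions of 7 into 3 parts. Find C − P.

11

Compositions: C(6,2) = 15.
Partitions of 7 into exactly 3 parts: 4.
Difference: 15 − 4 = 11.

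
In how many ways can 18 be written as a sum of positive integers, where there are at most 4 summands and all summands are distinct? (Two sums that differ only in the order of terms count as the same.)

There are too many to list fully; the first 12 (by largest part) are:
18
17, 1
16, 2
15, 3
15, 2, 1
14, 4
14, 3, 1
13, 5
13, 4, 1
13, 3, 2
12, 6
12, 5, 1
…and 31 more, for 43 total.

43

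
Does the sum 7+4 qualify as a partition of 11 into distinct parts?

The parts sum to 11, and the condition 'all summands are distinct' holds.

Yes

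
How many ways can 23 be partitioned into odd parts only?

There are 104 such partitions.

104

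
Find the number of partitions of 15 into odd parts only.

27

A partial list (first 12 by largest part):
15
13+1+1
11+3+1
11+1+1+1+1
9+5+1
9+3+3
9+3+1+1+1
9+1+1+1+1+1+1
7+7+1
7+5+3
7+5+1+1+1
7+3+3+1+1
…and 15 more, for 27 total.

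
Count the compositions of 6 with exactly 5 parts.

5

Place 4 bars in the 5 internal gaps of a row of 6 dots: C(5,4) = 5.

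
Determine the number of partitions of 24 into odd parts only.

There are 122 such partitions.

122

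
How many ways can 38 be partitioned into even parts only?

490

Direct enumeration gives 490 partitions.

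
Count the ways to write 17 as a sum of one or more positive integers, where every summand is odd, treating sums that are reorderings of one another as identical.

38

A partial list (first 12 by largest part):
17
15, 1, 1
13, 3, 1
13, 1, 1, 1, 1
11, 5, 1
11, 3, 3
11, 3, 1, 1, 1
11, 1, 1, 1, 1, 1, 1
9, 7, 1
9, 5, 3
9, 5, 1, 1, 1
9, 3, 3, 1, 1
…and 26 more, for 38 total.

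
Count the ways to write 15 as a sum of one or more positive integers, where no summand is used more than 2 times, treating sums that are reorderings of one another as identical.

70

There are too many to list fully; the first 12 (by largest part) are:
15
1, 14
2, 13
1, 1, 13
3, 12
1, 2, 12
4, 11
1, 3, 11
2, 2, 11
1, 1, 2, 11
5, 10
1, 4, 10
…and 58 more, for 70 total.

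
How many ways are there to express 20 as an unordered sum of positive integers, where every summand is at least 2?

137

Counting exhaustively, 137 partitions satisfy the conditions.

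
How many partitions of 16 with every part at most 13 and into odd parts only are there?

A partial list (first 12 by largest part):
3, 13
1, 1, 1, 13
5, 11
1, 1, 3, 11
1, 1, 1, 1, 1, 11
7, 9
1, 1, 5, 9
1, 3, 3, 9
1, 1, 1, 1, 3, 9
1, 1, 1, 1, 1, 1, 1, 9
1, 1, 7, 7
1, 3, 5, 7
…and 19 more, for 31 total.

31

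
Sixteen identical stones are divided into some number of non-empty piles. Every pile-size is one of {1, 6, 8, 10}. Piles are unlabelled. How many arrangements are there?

Enumerating:
10, 6
10, 1, 1, 1, 1, 1, 1
8, 8
8, 6, 1, 1
8, 1, 1, 1, 1, 1, 1, 1, 1
6, 6, 1, 1, 1, 1
6, 1, 1, 1, 1, 1, 1, 1, 1, 1, 1
1, 1, 1, 1, 1, 1, 1, 1, 1, 1, 1, 1, 1, 1, 1, 1
That's 8 in total.

8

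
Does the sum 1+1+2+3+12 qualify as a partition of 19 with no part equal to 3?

The parts sum to 19, and the condition 'no summand equals 3' is violated.

No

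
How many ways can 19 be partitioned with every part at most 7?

There are 300 such partitions.

300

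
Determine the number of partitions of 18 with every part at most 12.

There are 366 such partitions.

366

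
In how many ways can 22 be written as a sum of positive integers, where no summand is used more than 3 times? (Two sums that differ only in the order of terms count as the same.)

Counting exhaustively, 484 partitions satisfy the conditions.

484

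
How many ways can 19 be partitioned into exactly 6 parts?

Systematic enumeration (by largest part, then next-largest, …) yields 71.

71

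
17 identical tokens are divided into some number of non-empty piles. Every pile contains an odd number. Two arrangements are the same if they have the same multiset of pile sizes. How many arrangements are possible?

38

A partial list (first 12 by largest part):
17
15, 1, 1
13, 3, 1
13, 1, 1, 1, 1
11, 5, 1
11, 3, 3
11, 3, 1, 1, 1
11, 1, 1, 1, 1, 1, 1
9, 7, 1
9, 5, 3
9, 5, 1, 1, 1
9, 3, 3, 1, 1
…and 26 more, for 38 total.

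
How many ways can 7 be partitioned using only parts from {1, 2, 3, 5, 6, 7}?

Listing the qualifying partitions of 7:
7
1 + 6
2 + 5
1 + 1 + 5
1 + 3 + 3
2 + 2 + 3
1 + 1 + 2 + 3
1 + 1 + 1 + 1 + 3
1 + 2 + 2 + 2
1 + 1 + 1 + 2 + 2
1 + 1 + 1 + 1 + 1 + 2
1 + 1 + 1 + 1 + 1 + 1 + 1
Counting gives 12.

12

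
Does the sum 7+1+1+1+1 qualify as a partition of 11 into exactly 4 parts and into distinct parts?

The parts sum to 11, and the condition 'there are exactly 4 summands' is violated.

No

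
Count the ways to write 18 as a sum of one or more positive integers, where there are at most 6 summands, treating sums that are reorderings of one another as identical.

199

There are 199 such partitions.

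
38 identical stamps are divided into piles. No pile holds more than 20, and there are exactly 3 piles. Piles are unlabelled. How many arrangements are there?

There are too many to list fully; the first 12 (by largest part) are:
1 + 17 + 20
2 + 16 + 20
3 + 15 + 20
4 + 14 + 20
5 + 13 + 20
6 + 12 + 20
7 + 11 + 20
8 + 10 + 20
9 + 9 + 20
1 + 18 + 19
2 + 17 + 19
3 + 16 + 19
…and 36 more, for 48 total.

48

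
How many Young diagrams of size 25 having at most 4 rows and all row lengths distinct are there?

Systematic enumeration (by largest part, then next-largest, …) yields 107.

107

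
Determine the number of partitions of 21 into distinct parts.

Enumerating by decreasing first part gives 76 partitions in all.

76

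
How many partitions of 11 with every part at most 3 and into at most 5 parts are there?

4

They are:
2,3,3,3
1,1,3,3,3
1,2,2,3,3
2,2,2,2,3
Counting gives 4.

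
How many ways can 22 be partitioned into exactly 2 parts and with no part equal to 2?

The partitions of 22 that satisfy the conditions:
21,1
19,3
18,4
17,5
16,6
15,7
14,8
13,9
12,10
11,11

10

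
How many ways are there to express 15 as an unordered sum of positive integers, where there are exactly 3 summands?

Enumerating:
13,1,1
12,2,1
11,3,1
11,2,2
10,4,1
10,3,2
9,5,1
9,4,2
9,3,3
8,6,1
8,5,2
8,4,3
7,7,1
7,6,2
7,5,3
7,4,4
6,6,3
6,5,4
5,5,5
That's 19 in total.

19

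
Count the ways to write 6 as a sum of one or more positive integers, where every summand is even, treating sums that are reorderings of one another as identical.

3

They are:
6
4, 2
2, 2, 2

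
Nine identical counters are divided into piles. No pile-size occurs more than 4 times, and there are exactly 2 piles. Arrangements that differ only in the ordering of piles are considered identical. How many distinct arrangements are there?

The partitions of 9 that satisfy the conditions:
8+1
7+2
6+3
5+4

4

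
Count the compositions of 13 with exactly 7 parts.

A composition of 13 into 7 positive parts is chosen by placing 6 dividers among the 12 gaps between 13 units: C(12,6) = 924.

924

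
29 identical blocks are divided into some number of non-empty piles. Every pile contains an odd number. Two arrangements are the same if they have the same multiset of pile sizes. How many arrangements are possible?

There are 256 such partitions.

256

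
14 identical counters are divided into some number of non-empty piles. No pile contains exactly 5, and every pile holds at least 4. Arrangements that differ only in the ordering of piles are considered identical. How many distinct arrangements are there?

Listing the qualifying partitions of 14:
14
10, 4
8, 6
7, 7
6, 4, 4
Counting gives 5.

5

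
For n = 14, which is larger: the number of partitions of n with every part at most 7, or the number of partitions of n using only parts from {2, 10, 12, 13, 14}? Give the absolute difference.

101

Partitions of 14 with every part at most 7: 105.
Partitions of 14 using only parts from {2, 10, 12, 13, 14}: 4.
|105 − 4| = 101.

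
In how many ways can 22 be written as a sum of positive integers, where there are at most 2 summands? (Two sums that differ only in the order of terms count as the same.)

They are:
22
1+21
2+20
3+19
4+18
5+17
6+16
7+15
8+14
9+13
10+12
11+11
That's 12 in total.

12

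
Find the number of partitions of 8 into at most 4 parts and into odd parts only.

Enumerating:
7+1
5+3
5+1+1+1
3+3+1+1

4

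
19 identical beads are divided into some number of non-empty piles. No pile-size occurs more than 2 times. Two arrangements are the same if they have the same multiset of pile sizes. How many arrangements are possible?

163

Counting exhaustively, 163 partitions satisfy the conditions.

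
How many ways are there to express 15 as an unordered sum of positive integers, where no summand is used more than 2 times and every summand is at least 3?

13

The partitions of 15 that satisfy the conditions:
15
12,3
11,4
10,5
9,6
9,3,3
8,7
8,4,3
7,5,3
7,4,4
6,6,3
6,5,4
5,4,3,3
Counting gives 13.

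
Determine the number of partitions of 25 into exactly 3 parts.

52

A partial list (first 12 by largest part):
1+1+23
1+2+22
1+3+21
2+2+21
1+4+20
2+3+20
1+5+19
2+4+19
3+3+19
1+6+18
2+5+18
3+4+18
…and 40 more, for 52 total.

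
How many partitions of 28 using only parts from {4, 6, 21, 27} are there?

3

Enumerating:
6+6+6+6+4
6+6+4+4+4+4
4+4+4+4+4+4+4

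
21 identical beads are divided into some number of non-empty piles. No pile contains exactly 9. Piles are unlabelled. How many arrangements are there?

715

Direct enumeration gives 715 partitions.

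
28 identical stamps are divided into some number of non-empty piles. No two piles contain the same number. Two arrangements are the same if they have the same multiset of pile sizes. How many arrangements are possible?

There are 222 such partitions.

222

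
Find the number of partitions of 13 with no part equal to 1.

24

Enumerating:
13
11, 2
10, 3
9, 4
9, 2, 2
8, 5
8, 3, 2
7, 6
7, 4, 2
7, 3, 3
7, 2, 2, 2
6, 5, 2
6, 4, 3
6, 3, 2, 2
5, 5, 3
5, 4, 4
5, 4, 2, 2
5, 3, 3, 2
5, 2, 2, 2, 2
4, 4, 3, 2
4, 3, 3, 3
4, 3, 2, 2, 2
3, 3, 3, 2, 2
3, 2, 2, 2, 2, 2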